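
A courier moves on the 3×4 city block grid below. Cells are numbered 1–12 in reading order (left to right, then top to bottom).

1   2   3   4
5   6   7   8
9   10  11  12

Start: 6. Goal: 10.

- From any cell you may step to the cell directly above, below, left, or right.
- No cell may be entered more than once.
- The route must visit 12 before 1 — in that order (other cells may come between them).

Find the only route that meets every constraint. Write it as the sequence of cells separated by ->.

The waypoints must appear in the order 12, 1, with no cell reused.
Route from 6: right to 7, down to 11, right to 12, 2× up (reaching 4), 3× left (reaching 1), 2× down (reaching 9), right to 10 — 11 moves in all.
Check: order respected (12 at step 3, 1 at step 8).

6 -> 7 -> 11 -> 12 -> 8 -> 4 -> 3 -> 2 -> 1 -> 5 -> 9 -> 10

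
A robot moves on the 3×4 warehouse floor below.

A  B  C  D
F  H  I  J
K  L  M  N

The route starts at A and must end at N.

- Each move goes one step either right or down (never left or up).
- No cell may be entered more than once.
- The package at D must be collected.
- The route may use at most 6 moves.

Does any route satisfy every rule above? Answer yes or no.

yes

One route that works: A → B → C → D → J → N.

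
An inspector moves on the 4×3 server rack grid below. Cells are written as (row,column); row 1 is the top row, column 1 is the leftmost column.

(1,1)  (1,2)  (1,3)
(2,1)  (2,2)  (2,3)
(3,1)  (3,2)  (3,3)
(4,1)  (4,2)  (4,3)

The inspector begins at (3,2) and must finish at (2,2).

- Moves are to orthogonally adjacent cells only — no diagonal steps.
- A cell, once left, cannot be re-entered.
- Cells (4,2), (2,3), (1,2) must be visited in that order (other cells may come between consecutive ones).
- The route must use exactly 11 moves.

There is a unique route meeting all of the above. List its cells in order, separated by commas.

(3,2), (3,1), (4,1), (4,2), (4,3), (3,3), (2,3), (1,3), (1,2), (1,1), (2,1), (2,2)

The waypoints must appear in the order (4,2), (2,3), (1,2), with no cell reused.
Route from (3,2): left to (3,1), down to (4,1), 2× right (reaching (4,3)), 3× up (reaching (1,3)), 2× left (reaching (1,1)), down to (2,1), right to (2,2) — 11 moves in all.
Check: order respected ((4,2) at step 3, (2,3) at step 6, (1,2) at step 8); 11 moves as required.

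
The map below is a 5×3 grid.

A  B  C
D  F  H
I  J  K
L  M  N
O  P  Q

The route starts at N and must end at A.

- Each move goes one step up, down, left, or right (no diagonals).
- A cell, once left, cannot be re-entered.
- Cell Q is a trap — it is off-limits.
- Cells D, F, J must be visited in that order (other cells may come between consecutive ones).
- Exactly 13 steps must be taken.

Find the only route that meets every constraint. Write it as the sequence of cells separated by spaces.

N M P O L I D F J K H C B A

The waypoints must appear in the order D, F, J, with no cell reused.
Route from N: left 1 to M, down 1 to P, left 1 to O, up 3 to D, right 1 to F, down 1 to J, right 1 to K, up 2 to C, left 2 to A — 13 moves in all.
Check: order respected (D at step 6, F at step 7, J at step 8); 13 moves as required.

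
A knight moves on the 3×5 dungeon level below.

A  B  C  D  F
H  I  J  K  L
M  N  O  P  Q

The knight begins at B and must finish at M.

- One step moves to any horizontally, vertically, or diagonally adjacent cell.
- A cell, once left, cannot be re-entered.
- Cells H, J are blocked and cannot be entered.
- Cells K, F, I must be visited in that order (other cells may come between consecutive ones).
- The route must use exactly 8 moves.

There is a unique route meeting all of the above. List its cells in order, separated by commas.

The waypoints must appear in the order K, F, I, with no cell reused.
Route from B: right to C, down-right to K, up-right to F, down to L, down-left to P, left to O, up-left to I, down-left to M — 8 moves in all.
Check: order respected (K at step 2, F at step 3, I at step 7); 8 moves as required.

B, C, K, F, L, P, O, I, M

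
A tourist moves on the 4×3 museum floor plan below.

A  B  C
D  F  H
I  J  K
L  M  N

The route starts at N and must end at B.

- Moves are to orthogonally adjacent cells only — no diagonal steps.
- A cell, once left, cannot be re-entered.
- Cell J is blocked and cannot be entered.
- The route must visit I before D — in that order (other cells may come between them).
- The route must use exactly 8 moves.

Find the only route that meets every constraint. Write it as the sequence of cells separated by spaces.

The waypoints must appear in the order I, D, with no cell reused.
Route from N: 2× left (reaching L), 2× up (reaching D), 2× right (reaching H), up to C, left to B — 8 moves in all.
Check: order respected (I at step 3, D at step 4); 8 moves as required.

N M L I D F H C B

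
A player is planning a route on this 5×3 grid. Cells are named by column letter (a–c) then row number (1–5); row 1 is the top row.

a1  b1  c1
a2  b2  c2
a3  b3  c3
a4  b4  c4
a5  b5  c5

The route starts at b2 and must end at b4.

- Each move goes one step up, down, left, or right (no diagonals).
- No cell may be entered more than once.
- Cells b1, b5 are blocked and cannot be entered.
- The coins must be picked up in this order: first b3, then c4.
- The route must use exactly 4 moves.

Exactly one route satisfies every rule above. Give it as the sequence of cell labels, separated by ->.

The waypoints must appear in the order b3, c4, with no cell reused.
Route from b2: down 1 to b3, right 1 to c3, down 1 to c4, left 1 to b4 — 4 moves in all.
Check: order respected (b3 at step 1, c4 at step 3); 4 moves as required.

b2 -> b3 -> c3 -> c4 -> b4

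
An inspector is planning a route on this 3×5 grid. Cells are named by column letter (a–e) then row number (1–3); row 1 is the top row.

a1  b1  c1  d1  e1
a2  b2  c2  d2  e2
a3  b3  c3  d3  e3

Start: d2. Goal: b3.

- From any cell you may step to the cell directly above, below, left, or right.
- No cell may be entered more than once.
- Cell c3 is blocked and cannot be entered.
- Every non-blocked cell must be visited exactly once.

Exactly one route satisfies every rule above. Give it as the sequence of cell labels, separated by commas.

Need to visit all 14 open cells exactly once, starting at d2 and ending at b3.
Cell a1 has only two open neighbours (a2 and b1), so the path must pass straight through it: one of those is the cell it's entered from and the other is where it exits.
Route from d2: down 1 to d3, right 1 to e3, up 2 to e1, left 2 to c1, down 1 to c2, left 1 to b2, up 1 to b1, left 1 to a1, down 2 to a3, right 1 to b3 — 13 moves in all.
Check: all 14 open cells covered.

d2, d3, e3, e2, e1, d1, c1, c2, b2, b1, a1, a2, a3, b3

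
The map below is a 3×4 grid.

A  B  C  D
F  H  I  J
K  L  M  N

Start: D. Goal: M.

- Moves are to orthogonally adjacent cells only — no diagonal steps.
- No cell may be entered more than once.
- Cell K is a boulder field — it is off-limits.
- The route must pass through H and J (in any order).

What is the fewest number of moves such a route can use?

Any route passes through H and J in some order between D and M. Summing Manhattan distances along each leg and taking the cheapest ordering (D → J → H → M) gives a lower bound of 1 + 2 + 2 = 5 moves.
A route of 5 moves achieves this: D → J → I → H → L → M.
Since 5 matches the lower bound, it is optimal.

5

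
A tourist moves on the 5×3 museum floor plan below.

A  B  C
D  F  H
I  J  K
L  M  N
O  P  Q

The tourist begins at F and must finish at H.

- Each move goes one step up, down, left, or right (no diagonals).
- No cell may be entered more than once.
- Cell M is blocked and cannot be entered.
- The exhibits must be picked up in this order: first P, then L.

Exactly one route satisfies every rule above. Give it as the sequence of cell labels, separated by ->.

F -> J -> K -> N -> Q -> P -> O -> L -> I -> D -> A -> B -> C -> H

The waypoints must appear in the order P, L, with no cell reused.
Route from F: down 1 to J, right 1 to K, down 2 to Q, left 2 to O, up 4 to A, right 2 to C, down 1 to H — 13 moves in all.
Check: order respected (P at step 5, L at step 7).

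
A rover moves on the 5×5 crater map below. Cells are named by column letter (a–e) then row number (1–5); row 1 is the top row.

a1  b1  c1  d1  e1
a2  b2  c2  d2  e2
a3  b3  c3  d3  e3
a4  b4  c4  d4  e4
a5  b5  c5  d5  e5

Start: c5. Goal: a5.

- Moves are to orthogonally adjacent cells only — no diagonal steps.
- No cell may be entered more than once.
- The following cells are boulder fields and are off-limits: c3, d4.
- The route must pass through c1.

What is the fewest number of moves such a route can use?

Any route passes through c1 somewhere between c5 and a5. Summing Manhattan distances along the two legs (c5 → c1 → a5) gives a lower bound of 4 + 6 = 10 moves.
That bound ignores the blocked cells. Measuring each leg by the fewest moves that actually steer around them (c5→c1: 6; c1→a5: 6) raises the lower bound to 12.
A route of 12 moves exists: c5 → c4 → b4 → b3 → b2 → c2 → c1 → b1 → a1 → a2 → a3 → a4 → a5.
Since 12 matches that lower bound, it is optimal.

12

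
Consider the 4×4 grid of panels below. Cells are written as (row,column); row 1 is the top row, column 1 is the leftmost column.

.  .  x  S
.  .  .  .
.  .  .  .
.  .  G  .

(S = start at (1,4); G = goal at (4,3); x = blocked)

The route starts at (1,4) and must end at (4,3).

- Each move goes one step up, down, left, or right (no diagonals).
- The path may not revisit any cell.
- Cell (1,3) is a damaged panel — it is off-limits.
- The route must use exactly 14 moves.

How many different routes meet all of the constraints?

1

Need simple routes of exactly 14 moves from (1,4) to (4,3) (Manhattan distance 4, so 5 moves are spent on a detour and 5 undoing it).
Enumerating: (1,4) (2,4) (2,3) (2,2) (1,2) (1,1) (2,1) (3,1) (4,1) (4,2) (3,2) (3,3) (3,4) (4,4) (4,3).
That gives 1 route.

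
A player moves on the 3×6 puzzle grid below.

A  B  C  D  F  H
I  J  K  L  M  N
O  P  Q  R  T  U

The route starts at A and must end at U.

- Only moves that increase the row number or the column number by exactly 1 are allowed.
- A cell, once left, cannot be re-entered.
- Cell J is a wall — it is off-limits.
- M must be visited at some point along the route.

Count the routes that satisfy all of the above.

6

A right/down-only route from A to U makes exactly 2 down-moves and 5 right-moves in some order.
With no other constraints that would be C(7,2) = 21 routes.
Split at M and multiply the segment counts (each segment already excludes blocked cells): A→M: 3; M→U: 2; product = 6.
That gives 6 routes.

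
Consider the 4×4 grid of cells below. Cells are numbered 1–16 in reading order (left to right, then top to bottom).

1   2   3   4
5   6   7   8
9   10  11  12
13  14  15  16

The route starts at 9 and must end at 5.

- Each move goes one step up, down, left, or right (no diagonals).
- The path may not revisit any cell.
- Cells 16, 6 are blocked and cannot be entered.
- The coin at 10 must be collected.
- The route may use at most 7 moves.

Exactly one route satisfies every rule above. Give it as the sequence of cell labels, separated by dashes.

9 - 10 - 11 - 7 - 3 - 2 - 1 - 5

The 7-move cap with required stops at 10 leaves no slack for detours.
Route from 9: 2× right (reaching 11), 2× up (reaching 3), 2× left (reaching 1), down to 5 — 7 moves in all.
Check: all required cells visited; 7 ≤ 7 moves.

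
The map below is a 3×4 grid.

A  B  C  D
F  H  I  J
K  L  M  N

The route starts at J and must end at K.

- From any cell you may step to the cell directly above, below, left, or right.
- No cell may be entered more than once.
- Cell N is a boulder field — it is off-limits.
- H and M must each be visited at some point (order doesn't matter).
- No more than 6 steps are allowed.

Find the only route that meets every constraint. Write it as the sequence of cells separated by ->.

Any route must reach H and M and still end at K within 6 moves, so the order of the required stops is forced.
Route from J: left to I, down to M, left to L, up to H, left to F, down to K — 6 moves in all.
Check: all required cells visited; 6 ≤ 6 moves.

J -> I -> M -> L -> H -> F -> K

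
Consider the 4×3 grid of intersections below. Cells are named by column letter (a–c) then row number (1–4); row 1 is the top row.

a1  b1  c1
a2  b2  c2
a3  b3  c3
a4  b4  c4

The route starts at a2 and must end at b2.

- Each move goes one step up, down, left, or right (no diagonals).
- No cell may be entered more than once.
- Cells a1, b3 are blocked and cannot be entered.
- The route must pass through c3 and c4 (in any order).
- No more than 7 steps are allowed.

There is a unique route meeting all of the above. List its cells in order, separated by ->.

Any route must reach c3 and c4 and still end at b2 within 7 moves, so the order of the required stops is forced.
Route from a2: down 2 to a4, right 2 to c4, up 2 to c2, left 1 to b2 — 7 moves in all.
Check: all required cells visited; 7 ≤ 7 moves.

a2 -> a3 -> a4 -> b4 -> c4 -> c3 -> c2 -> b2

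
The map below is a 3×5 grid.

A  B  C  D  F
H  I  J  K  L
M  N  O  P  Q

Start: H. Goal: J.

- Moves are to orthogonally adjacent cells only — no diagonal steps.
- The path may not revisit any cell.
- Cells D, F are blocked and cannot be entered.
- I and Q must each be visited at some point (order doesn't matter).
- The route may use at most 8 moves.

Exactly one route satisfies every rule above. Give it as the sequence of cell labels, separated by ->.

The budget equals the shortest possible length, so every move has to be on a shortest route through the required cells.
Route from H: right 1 to I, down 1 to N, right 3 to Q, up 1 to L, left 2 to J — 8 moves in all.
Check: all required cells visited; 8 ≤ 8 moves.

H -> I -> N -> O -> P -> Q -> L -> K -> J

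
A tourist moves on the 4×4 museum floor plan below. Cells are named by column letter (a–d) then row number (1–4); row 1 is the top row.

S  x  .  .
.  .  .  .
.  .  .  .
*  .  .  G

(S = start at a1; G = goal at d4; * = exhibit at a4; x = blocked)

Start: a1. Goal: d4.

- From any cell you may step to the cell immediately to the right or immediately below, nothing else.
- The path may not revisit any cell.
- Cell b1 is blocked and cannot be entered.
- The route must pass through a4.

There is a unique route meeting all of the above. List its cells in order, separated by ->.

Moves only go right or down, so the column and row indices never decrease.
Route from a1: 3× down (reaching a4), 3× right (reaching d4) — 6 moves in all.
Check: all required cells visited.

a1 -> a2 -> a3 -> a4 -> b4 -> c4 -> d4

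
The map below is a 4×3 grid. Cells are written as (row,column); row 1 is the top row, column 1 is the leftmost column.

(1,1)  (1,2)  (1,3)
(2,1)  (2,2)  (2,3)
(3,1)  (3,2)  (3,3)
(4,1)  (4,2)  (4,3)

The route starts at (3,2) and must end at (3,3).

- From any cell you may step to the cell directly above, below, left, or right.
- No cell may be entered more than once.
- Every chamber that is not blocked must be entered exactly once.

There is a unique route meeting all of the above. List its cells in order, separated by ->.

(3,2) -> (2,2) -> (2,3) -> (1,3) -> (1,2) -> (1,1) -> (2,1) -> (3,1) -> (4,1) -> (4,2) -> (4,3) -> (3,3)

Need to visit all 12 open cells exactly once, starting at (3,2) and ending at (3,3).
Route from (3,2): up 1 to (2,2), right 1 to (2,3), up 1 to (1,3), left 2 to (1,1), down 3 to (4,1), right 2 to (4,3), up 1 to (3,3) — 11 moves in all.
Check: all 12 open cells covered.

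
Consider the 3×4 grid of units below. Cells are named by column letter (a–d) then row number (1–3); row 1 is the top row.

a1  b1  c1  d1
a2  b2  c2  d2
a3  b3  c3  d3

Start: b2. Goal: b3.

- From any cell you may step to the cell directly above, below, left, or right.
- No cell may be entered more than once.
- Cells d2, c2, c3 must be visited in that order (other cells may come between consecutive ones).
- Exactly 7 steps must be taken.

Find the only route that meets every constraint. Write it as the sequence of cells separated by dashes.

The waypoints must appear in the order d2, c2, c3, with no cell reused.
Route from b2: up 1 to b1, right 2 to d1, down 1 to d2, left 1 to c2, down 1 to c3, left 1 to b3 — 7 moves in all.
Check: order respected (d2 at step 4, c2 at step 5, c3 at step 6); 7 moves as required.

b2 - b1 - c1 - d1 - d2 - c2 - c3 - b3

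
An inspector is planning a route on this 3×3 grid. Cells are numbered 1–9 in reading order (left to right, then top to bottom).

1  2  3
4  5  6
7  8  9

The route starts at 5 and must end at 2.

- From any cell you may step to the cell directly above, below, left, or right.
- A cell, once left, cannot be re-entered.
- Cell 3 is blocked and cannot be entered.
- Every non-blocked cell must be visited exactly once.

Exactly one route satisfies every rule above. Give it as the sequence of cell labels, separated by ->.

Need to visit all 8 open cells exactly once, starting at 5 and ending at 2.
Cell 1 has only two open neighbours (4 and 2), so the path must pass straight through it: one of those is the cell it's entered from and the other is where it exits.
Route from 5: right 1 to 6, down 1 to 9, left 2 to 7, up 2 to 1, right 1 to 2 — 7 moves in all.
Check: all 8 open cells covered.

5 -> 6 -> 9 -> 8 -> 7 -> 4 -> 1 -> 2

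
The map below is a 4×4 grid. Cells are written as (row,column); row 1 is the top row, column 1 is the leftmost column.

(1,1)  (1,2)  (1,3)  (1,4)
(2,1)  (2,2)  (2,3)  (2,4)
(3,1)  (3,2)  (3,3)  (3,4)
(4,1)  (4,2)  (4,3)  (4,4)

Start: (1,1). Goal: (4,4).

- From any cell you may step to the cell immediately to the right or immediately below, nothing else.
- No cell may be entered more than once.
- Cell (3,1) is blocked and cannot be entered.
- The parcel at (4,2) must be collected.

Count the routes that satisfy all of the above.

2

A right/down-only route from (1,1) to (4,4) makes exactly 3 down-moves and 3 right-moves in some order.
With no other constraints that would be C(6,3) = 20 routes.
Split at (4,2) and multiply the segment counts (each segment already excludes blocked cells): (1,1)→(4,2): 2; (4,2)→(4,4): 1; product = 2.
That gives 2 routes.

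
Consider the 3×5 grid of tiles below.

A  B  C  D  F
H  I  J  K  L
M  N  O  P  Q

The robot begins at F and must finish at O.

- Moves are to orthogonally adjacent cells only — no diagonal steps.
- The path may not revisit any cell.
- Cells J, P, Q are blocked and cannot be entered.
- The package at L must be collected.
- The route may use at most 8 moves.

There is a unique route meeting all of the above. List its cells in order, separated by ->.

F -> L -> K -> D -> C -> B -> I -> N -> O

Any route must reach L and still end at O within 8 moves, so the order of the required stops is forced.
Route from F: down to L, left to K, up to D, 2× left (reaching B), 2× down (reaching N), right to O — 8 moves in all.
Check: all required cells visited; 8 ≤ 8 moves.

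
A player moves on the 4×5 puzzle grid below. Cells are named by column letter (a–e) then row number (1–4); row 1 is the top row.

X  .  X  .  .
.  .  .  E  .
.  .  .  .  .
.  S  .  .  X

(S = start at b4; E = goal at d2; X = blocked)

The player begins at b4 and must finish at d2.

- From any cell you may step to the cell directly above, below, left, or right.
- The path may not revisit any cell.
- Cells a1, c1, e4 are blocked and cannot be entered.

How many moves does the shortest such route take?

The Manhattan distance from b4 to d2 is |4−2| + |2−4| = 4, so at least 4 moves are needed.
A route of 4 moves achieves this: b4 → b3 → b2 → c2 → d2.
Since 4 matches the lower bound, it is optimal.

4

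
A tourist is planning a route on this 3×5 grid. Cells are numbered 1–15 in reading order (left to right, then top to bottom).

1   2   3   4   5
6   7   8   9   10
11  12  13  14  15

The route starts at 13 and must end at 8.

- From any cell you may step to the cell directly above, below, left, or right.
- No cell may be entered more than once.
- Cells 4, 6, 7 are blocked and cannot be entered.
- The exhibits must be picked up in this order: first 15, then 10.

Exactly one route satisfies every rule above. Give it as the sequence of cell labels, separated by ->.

The waypoints must appear in the order 15, 10, with no cell reused.
Route from 13: 2× right (reaching 15), up to 10, 2× left (reaching 8) — 5 moves in all.
Check: order respected (15 at step 2, 10 at step 3).

13 -> 14 -> 15 -> 10 -> 9 -> 8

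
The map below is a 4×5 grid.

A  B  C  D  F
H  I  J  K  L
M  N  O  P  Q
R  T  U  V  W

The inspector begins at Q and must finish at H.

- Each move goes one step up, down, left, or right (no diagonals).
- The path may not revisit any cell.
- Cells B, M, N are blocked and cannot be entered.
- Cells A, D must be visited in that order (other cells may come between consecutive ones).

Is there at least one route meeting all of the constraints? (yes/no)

no

A must be visited but has only one open neighbour (H), and it is neither the start nor the goal — the route would have to enter and leave through H, re-entering it.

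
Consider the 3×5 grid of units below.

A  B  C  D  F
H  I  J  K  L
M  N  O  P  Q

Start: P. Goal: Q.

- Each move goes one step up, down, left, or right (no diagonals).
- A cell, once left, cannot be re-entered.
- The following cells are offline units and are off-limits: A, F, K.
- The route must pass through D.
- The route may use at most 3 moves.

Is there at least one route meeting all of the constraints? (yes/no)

D must be visited but has only one open neighbour (C), and it is neither the start nor the goal — the route would have to enter and leave through C, re-entering it.

no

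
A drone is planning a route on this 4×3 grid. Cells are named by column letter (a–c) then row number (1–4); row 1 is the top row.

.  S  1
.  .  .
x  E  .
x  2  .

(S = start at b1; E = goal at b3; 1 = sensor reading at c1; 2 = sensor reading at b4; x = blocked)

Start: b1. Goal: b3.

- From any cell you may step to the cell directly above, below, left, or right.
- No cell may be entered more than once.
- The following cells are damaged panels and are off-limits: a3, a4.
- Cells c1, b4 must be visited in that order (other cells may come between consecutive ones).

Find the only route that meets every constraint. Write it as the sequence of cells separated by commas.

b1, c1, c2, c3, c4, b4, b3

The waypoints must appear in the order c1, b4, with no cell reused.
Route from b1: right 1 to c1, down 3 to c4, left 1 to b4, up 1 to b3 — 6 moves in all.
Check: order respected (1 at step 1, 2 at step 5).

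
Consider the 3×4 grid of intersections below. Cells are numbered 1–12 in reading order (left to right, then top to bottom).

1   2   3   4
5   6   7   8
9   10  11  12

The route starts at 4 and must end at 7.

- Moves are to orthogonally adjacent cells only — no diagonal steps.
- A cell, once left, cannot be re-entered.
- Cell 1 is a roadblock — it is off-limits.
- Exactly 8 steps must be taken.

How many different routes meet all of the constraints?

4

Need simple routes of exactly 8 moves from 4 to 7 (Manhattan distance 2, so 3 moves are spent on a detour and 3 undoing it).
Enumerating: 4 8 12 11 10 6 2 3 7 | 4 8 12 11 10 9 5 6 7 | 4 3 2 6 10 11 12 8 7 | 4 3 2 6 5 9 10 11 7.
That gives 4 routes.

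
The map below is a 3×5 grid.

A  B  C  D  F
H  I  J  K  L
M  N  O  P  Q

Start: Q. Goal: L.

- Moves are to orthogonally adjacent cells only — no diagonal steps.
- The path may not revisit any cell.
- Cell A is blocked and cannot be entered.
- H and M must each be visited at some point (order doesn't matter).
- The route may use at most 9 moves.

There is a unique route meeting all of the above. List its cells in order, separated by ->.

Q -> P -> O -> N -> M -> H -> I -> J -> K -> L

Any route must reach H and M and still end at L within 9 moves, so the order of the required stops is forced.
Route from Q: 4× left (reaching M), up to H, 4× right (reaching L) — 9 moves in all.
Check: all required cells visited; 9 ≤ 9 moves.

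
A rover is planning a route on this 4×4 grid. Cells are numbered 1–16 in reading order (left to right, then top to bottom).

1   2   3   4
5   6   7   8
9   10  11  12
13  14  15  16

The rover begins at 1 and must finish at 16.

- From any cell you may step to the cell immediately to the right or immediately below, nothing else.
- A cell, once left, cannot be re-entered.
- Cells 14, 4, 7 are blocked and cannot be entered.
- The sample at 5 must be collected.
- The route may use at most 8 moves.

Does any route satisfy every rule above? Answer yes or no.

yes

One route that works: 1 → 5 → 9 → 10 → 11 → 15 → 16.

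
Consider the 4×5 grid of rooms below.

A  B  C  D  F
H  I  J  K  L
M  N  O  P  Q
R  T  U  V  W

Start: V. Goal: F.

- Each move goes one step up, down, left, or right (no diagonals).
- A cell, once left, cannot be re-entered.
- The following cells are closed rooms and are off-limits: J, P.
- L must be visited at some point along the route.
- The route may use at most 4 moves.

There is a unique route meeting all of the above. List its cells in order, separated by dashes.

The budget equals the shortest possible length, so every move has to be on a shortest route through the required cells.
Route from V: right to W, 3× up (reaching F) — 4 moves in all.
Check: all required cells visited; 4 ≤ 4 moves.

V - W - Q - L - F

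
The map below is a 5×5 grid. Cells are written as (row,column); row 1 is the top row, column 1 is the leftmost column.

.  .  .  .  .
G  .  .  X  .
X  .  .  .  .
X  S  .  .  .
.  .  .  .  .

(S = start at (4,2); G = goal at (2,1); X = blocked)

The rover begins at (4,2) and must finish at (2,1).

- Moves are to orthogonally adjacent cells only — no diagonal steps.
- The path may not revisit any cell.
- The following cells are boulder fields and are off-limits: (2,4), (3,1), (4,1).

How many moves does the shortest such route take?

The Manhattan distance from (4,2) to (2,1) is |4−2| + |2−1| = 3, so at least 3 moves are needed.
A route of 3 moves achieves this: (4,2) → (3,2) → (2,2) → (2,1).
Since 3 matches the lower bound, it is optimal.

3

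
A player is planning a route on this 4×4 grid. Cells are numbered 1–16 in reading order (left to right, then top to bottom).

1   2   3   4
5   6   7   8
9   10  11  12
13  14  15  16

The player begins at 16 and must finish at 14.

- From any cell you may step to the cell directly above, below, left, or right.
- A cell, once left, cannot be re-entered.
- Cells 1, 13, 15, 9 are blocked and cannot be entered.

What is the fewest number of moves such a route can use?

The Manhattan distance from 16 to 14 is |4−4| + |4−2| = 2, so at least 2 moves are needed.
That bound ignores the blocked cells. Measuring each leg by the fewest moves that actually steer around them (16→14: 4) raises the lower bound to 4.
A route of 4 moves exists: 16 → 12 → 11 → 10 → 14.
Since 4 matches that lower bound, it is optimal.

4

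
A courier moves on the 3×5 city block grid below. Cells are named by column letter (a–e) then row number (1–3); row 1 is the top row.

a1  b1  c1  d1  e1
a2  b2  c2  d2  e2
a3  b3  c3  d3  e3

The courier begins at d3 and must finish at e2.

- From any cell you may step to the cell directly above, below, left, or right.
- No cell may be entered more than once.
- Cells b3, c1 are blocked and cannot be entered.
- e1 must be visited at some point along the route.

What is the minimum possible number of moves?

Any route passes through e1 somewhere between d3 and e2. Summing Manhattan distances along the two legs (d3 → e1 → e2) gives a lower bound of 3 + 1 = 4 moves.
A route of 4 moves achieves this: d3 → d2 → d1 → e1 → e2.
Since 4 matches the lower bound, it is optimal.

4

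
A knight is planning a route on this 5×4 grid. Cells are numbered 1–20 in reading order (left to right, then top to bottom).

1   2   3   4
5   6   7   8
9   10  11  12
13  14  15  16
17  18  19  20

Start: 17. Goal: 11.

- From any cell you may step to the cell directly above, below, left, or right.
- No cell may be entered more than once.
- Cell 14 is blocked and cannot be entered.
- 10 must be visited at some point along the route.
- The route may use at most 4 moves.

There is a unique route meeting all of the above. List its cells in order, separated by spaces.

The budget equals the shortest possible length, so every move has to be on a shortest route through the required cells.
Route from 17: 2× up (reaching 9), 2× right (reaching 11) — 4 moves in all.
Check: all required cells visited; 4 ≤ 4 moves.

17 13 9 10 11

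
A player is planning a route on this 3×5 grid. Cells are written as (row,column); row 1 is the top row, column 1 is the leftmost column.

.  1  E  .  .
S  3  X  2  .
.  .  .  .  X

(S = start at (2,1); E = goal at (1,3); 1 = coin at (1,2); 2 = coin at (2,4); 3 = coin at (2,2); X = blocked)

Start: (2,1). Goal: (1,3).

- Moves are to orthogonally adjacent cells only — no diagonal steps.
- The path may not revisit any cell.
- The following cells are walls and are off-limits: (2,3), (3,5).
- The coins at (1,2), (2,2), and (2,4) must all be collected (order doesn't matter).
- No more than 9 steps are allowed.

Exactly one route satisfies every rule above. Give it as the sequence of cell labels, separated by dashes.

The 9-move cap with required stops at (1,2), (2,2), (2,4) leaves no slack for detours.
Route from (2,1): up 1 to (1,1), right 1 to (1,2), down 2 to (3,2), right 2 to (3,4), up 2 to (1,4), left 1 to (1,3) — 9 moves in all.
Check: all required cells visited; 9 ≤ 9 moves.

(2,1) - (1,1) - (1,2) - (2,2) - (3,2) - (3,3) - (3,4) - (2,4) - (1,4) - (1,3)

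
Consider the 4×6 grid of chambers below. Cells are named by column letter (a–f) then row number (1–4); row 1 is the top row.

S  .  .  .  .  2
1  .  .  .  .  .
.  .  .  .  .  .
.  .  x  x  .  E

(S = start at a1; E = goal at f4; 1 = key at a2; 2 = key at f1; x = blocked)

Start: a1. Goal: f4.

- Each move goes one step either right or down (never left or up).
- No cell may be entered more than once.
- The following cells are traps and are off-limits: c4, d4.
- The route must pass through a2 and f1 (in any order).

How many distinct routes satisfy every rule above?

0

A right/down-only route from a1 to f4 makes exactly 3 down-moves and 5 right-moves in some order.
With no other constraints that would be C(8,3) = 56 routes.
a2 is below but to the left of f1: going f1 → a2 would need a leftward move and a2 → f1 an upward move, so no right/down-only route can visit both required cells.
No route satisfies every constraint, so the count is 0.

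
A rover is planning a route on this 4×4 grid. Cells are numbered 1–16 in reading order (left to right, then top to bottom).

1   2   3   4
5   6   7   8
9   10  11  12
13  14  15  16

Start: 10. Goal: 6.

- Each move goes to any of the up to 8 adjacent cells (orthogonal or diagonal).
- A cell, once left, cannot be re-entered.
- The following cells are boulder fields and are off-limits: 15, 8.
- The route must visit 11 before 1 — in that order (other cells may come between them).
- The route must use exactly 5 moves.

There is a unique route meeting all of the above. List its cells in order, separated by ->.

The waypoints must appear in the order 11, 1, with no cell reused.
Route from 10: right 1 to 11, up 1 to 7, up-left 1 to 2, left 1 to 1, down-right 1 to 6 — 5 moves in all.
Check: order respected (11 at step 1, 1 at step 4); 5 moves as required.

10 -> 11 -> 7 -> 2 -> 1 -> 6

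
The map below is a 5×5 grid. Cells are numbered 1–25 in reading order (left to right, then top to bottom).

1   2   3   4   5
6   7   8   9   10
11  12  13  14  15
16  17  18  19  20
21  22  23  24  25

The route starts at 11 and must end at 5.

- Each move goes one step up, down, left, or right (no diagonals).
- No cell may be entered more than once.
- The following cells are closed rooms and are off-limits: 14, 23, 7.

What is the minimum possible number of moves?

6

The Manhattan distance from 11 to 5 is |3−1| + |1−5| = 6, so at least 6 moves are needed.
A route of 6 moves achieves this: 11 → 6 → 1 → 2 → 3 → 4 → 5.
Since 6 matches the lower bound, it is optimal.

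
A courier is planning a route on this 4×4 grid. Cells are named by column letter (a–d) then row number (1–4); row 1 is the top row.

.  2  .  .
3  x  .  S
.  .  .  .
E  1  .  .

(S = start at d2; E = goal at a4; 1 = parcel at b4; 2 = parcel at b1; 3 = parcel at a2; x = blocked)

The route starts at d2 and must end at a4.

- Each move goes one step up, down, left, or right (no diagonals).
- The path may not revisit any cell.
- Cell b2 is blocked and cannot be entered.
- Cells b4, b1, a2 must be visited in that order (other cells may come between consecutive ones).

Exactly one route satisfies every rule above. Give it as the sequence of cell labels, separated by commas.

d2, d3, d4, c4, b4, b3, c3, c2, c1, b1, a1, a2, a3, a4

The waypoints must appear in the order b4, b1, a2, with no cell reused.
Route from d2: 2× down (reaching d4), 2× left (reaching b4), up to b3, right to c3, 2× up (reaching c1), 2× left (reaching a1), 3× down (reaching a4) — 13 moves in all.
Check: order respected (1 at step 4, 2 at step 9, 3 at step 11).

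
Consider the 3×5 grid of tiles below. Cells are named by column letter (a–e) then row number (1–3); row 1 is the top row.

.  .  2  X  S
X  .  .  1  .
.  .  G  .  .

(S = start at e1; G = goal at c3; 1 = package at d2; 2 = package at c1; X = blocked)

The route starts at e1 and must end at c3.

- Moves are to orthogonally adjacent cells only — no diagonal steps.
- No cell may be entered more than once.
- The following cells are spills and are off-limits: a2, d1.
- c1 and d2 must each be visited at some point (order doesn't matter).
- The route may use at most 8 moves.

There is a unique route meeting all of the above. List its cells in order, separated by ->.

e1 -> e2 -> d2 -> c2 -> c1 -> b1 -> b2 -> b3 -> c3

The 8-move cap with required stops at c1, d2 leaves no slack for detours.
Route from e1: down to e2, 2× left (reaching c2), up to c1, left to b1, 2× down (reaching b3), right to c3 — 8 moves in all.
Check: all required cells visited; 8 ≤ 8 moves.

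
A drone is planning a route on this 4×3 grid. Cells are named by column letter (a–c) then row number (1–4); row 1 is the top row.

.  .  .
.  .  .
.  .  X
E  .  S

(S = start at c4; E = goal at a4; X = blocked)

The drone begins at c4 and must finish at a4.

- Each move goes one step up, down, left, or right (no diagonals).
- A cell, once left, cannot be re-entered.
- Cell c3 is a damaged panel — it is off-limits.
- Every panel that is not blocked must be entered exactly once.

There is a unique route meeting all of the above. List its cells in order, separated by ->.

c4 -> b4 -> b3 -> b2 -> c2 -> c1 -> b1 -> a1 -> a2 -> a3 -> a4

Need to visit all 11 open cells exactly once, starting at c4 and ending at a4.
Cell c2 has only two open neighbours (c1 and b2), so the path must pass straight through it: one of those is the cell it's entered from and the other is where it exits.
Route from c4: left to b4, 2× up (reaching b2), right to c2, up to c1, 2× left (reaching a1), 3× down (reaching a4) — 10 moves in all.
Check: all 11 open cells covered.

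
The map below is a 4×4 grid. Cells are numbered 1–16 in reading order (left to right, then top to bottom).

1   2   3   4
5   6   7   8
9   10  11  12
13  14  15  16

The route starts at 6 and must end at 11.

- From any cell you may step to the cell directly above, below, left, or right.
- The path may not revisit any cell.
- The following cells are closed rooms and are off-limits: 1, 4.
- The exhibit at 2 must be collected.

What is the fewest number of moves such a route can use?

Any route passes through 2 somewhere between 6 and 11. Summing Manhattan distances along the two legs (6 → 2 → 11) gives a lower bound of 1 + 3 = 4 moves.
A route of 4 moves achieves this: 6 → 2 → 3 → 7 → 11.
Since 4 matches the lower bound, it is optimal.

4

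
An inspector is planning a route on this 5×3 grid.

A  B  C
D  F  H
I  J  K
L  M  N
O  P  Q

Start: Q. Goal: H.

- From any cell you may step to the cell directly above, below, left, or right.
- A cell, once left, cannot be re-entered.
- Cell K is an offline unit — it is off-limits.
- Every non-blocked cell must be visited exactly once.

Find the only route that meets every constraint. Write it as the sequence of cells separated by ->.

Need to visit all 14 open cells exactly once, starting at Q and ending at H.
Cell O has only two open neighbours (L and P), so the path must pass straight through it: one of those is the cell it's entered from and the other is where it exits.
Route from Q: up 1 to N, left 1 to M, down 1 to P, left 1 to O, up 2 to I, right 1 to J, up 1 to F, left 1 to D, up 1 to A, right 2 to C, down 1 to H — 13 moves in all.
Check: all 14 open cells covered.

Q -> N -> M -> P -> O -> L -> I -> J -> F -> D -> A -> B -> C -> H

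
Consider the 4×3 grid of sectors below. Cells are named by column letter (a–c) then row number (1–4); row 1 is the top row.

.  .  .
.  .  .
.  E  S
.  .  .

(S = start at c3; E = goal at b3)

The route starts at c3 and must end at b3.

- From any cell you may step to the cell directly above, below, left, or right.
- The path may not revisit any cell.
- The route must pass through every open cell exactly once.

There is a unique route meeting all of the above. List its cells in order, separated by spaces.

c3 c4 b4 a4 a3 a2 a1 b1 c1 c2 b2 b3

Need to visit all 12 open cells exactly once, starting at c3 and ending at b3.
Cell a4 has only two open neighbours (a3 and b4), so the path must pass straight through it: one of those is the cell it's entered from and the other is where it exits.
Route from c3: down to c4, 2× left (reaching a4), 3× up (reaching a1), 2× right (reaching c1), down to c2, left to b2, down to b3 — 11 moves in all.
Check: all 12 open cells covered.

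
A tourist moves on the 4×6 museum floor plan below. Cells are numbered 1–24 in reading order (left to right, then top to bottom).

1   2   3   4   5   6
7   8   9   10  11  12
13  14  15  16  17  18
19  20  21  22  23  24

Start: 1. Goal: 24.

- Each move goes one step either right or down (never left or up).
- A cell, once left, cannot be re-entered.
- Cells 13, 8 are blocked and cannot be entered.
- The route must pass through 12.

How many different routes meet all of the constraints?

4

A right/down-only route from 1 to 24 makes exactly 3 down-moves and 5 right-moves in some order.
With no other constraints that would be C(8,3) = 56 routes.
Split at 12 and multiply the segment counts (each segment already excludes blocked cells): 1→12: 4; 12→24: 1; product = 4.
That gives 4 routes.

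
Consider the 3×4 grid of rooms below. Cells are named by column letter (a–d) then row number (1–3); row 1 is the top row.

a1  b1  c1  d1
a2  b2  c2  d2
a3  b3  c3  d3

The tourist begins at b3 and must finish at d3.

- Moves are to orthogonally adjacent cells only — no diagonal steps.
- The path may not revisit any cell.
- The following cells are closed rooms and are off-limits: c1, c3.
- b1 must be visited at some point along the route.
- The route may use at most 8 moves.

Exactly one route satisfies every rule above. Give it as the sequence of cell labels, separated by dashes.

The 8-move cap with required stops at b1 leaves no slack for detours.
Route from b3: left to a3, 2× up (reaching a1), right to b1, down to b2, 2× right (reaching d2), down to d3 — 8 moves in all.
Check: all required cells visited; 8 ≤ 8 moves.

b3 - a3 - a2 - a1 - b1 - b2 - c2 - d2 - d3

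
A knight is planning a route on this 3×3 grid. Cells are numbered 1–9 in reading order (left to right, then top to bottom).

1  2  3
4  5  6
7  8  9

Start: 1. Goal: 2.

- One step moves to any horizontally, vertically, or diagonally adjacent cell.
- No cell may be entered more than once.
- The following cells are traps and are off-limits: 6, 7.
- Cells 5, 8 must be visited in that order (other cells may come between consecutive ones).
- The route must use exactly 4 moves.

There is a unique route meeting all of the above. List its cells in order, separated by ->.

1 -> 5 -> 8 -> 4 -> 2

The waypoints must appear in the order 5, 8, with no cell reused.
Route from 1: down-right 1 to 5, down 1 to 8, up-left 1 to 4, up-right 1 to 2 — 4 moves in all.
Check: order respected (5 at step 1, 8 at step 2); 4 moves as required.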